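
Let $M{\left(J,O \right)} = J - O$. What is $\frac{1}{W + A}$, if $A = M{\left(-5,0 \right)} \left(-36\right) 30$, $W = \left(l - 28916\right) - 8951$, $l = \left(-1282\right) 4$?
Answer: $- \frac{1}{37595} \approx -2.6599 \cdot 10^{-5}$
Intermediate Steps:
$l = -5128$
$W = -42995$ ($W = \left(-5128 - 28916\right) - 8951 = -34044 - 8951 = -42995$)
$A = 5400$ ($A = \left(-5 - 0\right) \left(-36\right) 30 = \left(-5 + 0\right) \left(-36\right) 30 = \left(-5\right) \left(-36\right) 30 = 180 \cdot 30 = 5400$)
$\frac{1}{W + A} = \frac{1}{-42995 + 5400} = \frac{1}{-37595} = - \frac{1}{37595}$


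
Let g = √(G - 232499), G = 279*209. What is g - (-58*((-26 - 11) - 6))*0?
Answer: 2*I*√43547 ≈ 417.36*I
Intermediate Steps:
G = 58311
g = 2*I*√43547 (g = √(58311 - 232499) = √(-174188) = 2*I*√43547 ≈ 417.36*I)
g - (-58*((-26 - 11) - 6))*0 = 2*I*√43547 - (-58*((-26 - 11) - 6))*0 = 2*I*√43547 - (-58*(-37 - 6))*0 = 2*I*√43547 - (-58*(-43))*0 = 2*I*√43547 - 2494*0 = 2*I*√43547 - 1*0 = 2*I*√43547 + 0 = 2*I*√43547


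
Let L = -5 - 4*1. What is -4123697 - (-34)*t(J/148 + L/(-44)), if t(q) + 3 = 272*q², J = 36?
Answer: -682796007653/165649 ≈ -4.1219e+6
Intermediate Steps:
L = -9 (L = -5 - 4 = -9)
t(q) = -3 + 272*q²
-4123697 - (-34)*t(J/148 + L/(-44)) = -4123697 - (-34)*(-3 + 272*(36/148 - 9/(-44))²) = -4123697 - (-34)*(-3 + 272*(36*(1/148) - 9*(-1/44))²) = -4123697 - (-34)*(-3 + 272*(9/37 + 9/44)²) = -4123697 - (-34)*(-3 + 272*(729/1628)²) = -4123697 - (-34)*(-3 + 272*(531441/2650384)) = -4123697 - (-34)*(-3 + 9034497/165649) = -4123697 - (-34)*8537550/165649 = -4123697 - 1*(-290276700/165649) = -4123697 + 290276700/165649 = -682796007653/165649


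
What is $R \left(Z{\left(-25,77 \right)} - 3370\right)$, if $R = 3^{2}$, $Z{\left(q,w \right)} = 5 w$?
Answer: $-26865$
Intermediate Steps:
$R = 9$
$R \left(Z{\left(-25,77 \right)} - 3370\right) = 9 \left(5 \cdot 77 - 3370\right) = 9 \left(385 - 3370\right) = 9 \left(-2985\right) = -26865$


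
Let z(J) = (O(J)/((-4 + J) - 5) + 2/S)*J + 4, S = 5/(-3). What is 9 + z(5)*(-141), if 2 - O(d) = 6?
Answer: -414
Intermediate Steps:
O(d) = -4 (O(d) = 2 - 1*6 = 2 - 6 = -4)
S = -5/3 (S = 5*(-⅓) = -5/3 ≈ -1.6667)
z(J) = 4 + J*(-6/5 - 4/(-9 + J)) (z(J) = (-4/((-4 + J) - 5) + 2/(-5/3))*J + 4 = (-4/(-9 + J) + 2*(-⅗))*J + 4 = (-4/(-9 + J) - 6/5)*J + 4 = (-6/5 - 4/(-9 + J))*J + 4 = J*(-6/5 - 4/(-9 + J)) + 4 = 4 + J*(-6/5 - 4/(-9 + J)))
9 + z(5)*(-141) = 9 + (6*(-30 - 1*5² + 9*5)/(5*(-9 + 5)))*(-141) = 9 + ((6/5)*(-30 - 1*25 + 45)/(-4))*(-141) = 9 + ((6/5)*(-¼)*(-30 - 25 + 45))*(-141) = 9 + ((6/5)*(-¼)*(-10))*(-141) = 9 + 3*(-141) = 9 - 423 = -414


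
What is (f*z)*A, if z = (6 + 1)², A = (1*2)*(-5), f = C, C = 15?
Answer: -7350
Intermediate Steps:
f = 15
A = -10 (A = 2*(-5) = -10)
z = 49 (z = 7² = 49)
(f*z)*A = (15*49)*(-10) = 735*(-10) = -7350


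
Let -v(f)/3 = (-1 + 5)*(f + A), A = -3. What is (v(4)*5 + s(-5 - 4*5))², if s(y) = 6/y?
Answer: 2268036/625 ≈ 3628.9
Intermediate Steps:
v(f) = 36 - 12*f (v(f) = -3*(-1 + 5)*(f - 3) = -12*(-3 + f) = -3*(-12 + 4*f) = 36 - 12*f)
(v(4)*5 + s(-5 - 4*5))² = ((36 - 12*4)*5 + 6/(-5 - 4*5))² = ((36 - 48)*5 + 6/(-5 - 20))² = (-12*5 + 6/(-25))² = (-60 + 6*(-1/25))² = (-60 - 6/25)² = (-1506/25)² = 2268036/625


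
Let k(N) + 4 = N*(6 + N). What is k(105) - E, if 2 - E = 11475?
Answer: 23124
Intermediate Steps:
k(N) = -4 + N*(6 + N)
E = -11473 (E = 2 - 1*11475 = 2 - 11475 = -11473)
k(105) - E = (-4 + 105**2 + 6*105) - 1*(-11473) = (-4 + 11025 + 630) + 11473 = 11651 + 11473 = 23124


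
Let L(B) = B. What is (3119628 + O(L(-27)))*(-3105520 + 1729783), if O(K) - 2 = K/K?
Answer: -4291791793047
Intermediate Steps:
O(K) = 3 (O(K) = 2 + K/K = 2 + 1 = 3)
(3119628 + O(L(-27)))*(-3105520 + 1729783) = (3119628 + 3)*(-3105520 + 1729783) = 3119631*(-1375737) = -4291791793047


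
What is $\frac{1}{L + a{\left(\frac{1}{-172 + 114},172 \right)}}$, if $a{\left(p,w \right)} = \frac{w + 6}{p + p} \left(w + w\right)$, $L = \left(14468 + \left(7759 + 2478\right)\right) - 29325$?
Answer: $- \frac{1}{1780348} \approx -5.6169 \cdot 10^{-7}$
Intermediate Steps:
$L = -4620$ ($L = \left(14468 + 10237\right) - 29325 = 24705 - 29325 = -4620$)
$a{\left(p,w \right)} = \frac{w \left(6 + w\right)}{p}$ ($a{\left(p,w \right)} = \frac{6 + w}{2 p} 2 w = \frac{w \left(6 + w\right)}{p}$)
$\frac{1}{L + a{\left(\frac{1}{-172 + 114},172 \right)}} = \frac{1}{-4620 + \frac{172 \left(6 + 172\right)}{\frac{1}{-172 + 114}}} = \frac{1}{-4620 + 172 \frac{1}{\frac{1}{-58}} \cdot 178} = \frac{1}{-4620 + 172 \frac{1}{- \frac{1}{58}} \cdot 178} = \frac{1}{-4620 + 172 \left(-58\right) 178} = \frac{1}{-4620 - 1775728} = \frac{1}{-1780348} = - \frac{1}{1780348}$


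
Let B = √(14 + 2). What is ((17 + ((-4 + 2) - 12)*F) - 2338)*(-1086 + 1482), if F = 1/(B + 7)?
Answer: -919620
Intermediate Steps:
B = 4 (B = √16 = 4)
F = 1/11 (F = 1/(4 + 7) = 1/11 ≈ 0.090909)
((17 + ((-4 + 2) - 12)*F) - 2338)*(-1086 + 1482) = ((17 + ((-4 + 2) - 12)*(1/11)) - 2338)*(-1086 + 1482) = ((17 + (-2 - 12)*(1/11)) - 2338)*396 = ((17 - 14*1/11) - 2338)*396 = ((17 - 14/11) - 2338)*396 = (173/11 - 2338)*396 = -25545/11*396 = -919620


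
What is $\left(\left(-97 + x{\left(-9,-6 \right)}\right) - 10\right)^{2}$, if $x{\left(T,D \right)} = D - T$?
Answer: $10816$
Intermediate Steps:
$\left(\left(-97 + x{\left(-9,-6 \right)}\right) - 10\right)^{2} = \left(\left(-97 - -3\right) - 10\right)^{2} = \left(\left(-97 + \left(-6 + 9\right)\right) - 10\right)^{2} = \left(\left(-97 + 3\right) - 10\right)^{2} = \left(-94 - 10\right)^{2} = \left(-104\right)^{2} = 10816$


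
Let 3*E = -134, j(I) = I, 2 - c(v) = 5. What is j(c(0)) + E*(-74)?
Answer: 9907/3 ≈ 3302.3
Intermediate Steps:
c(v) = -3 (c(v) = 2 - 1*5 = 2 - 5 = -3)
E = -134/3 (E = (⅓)*(-134) = -134/3 ≈ -44.667)
j(c(0)) + E*(-74) = -3 - 134/3*(-74) = -3 + 9916/3 = 9907/3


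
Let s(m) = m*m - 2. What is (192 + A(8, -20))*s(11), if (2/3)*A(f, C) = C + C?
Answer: 15708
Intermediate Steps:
A(f, C) = 3*C (A(f, C) = 3*(C + C)/2 = 3*(2*C)/2 = 3*C)
s(m) = -2 + m² (s(m) = m² - 2 = -2 + m²)
(192 + A(8, -20))*s(11) = (192 + 3*(-20))*(-2 + 11²) = (192 - 60)*(-2 + 121) = 132*119 = 15708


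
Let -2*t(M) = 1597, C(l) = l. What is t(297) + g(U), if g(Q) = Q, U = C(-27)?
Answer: -1651/2 ≈ -825.50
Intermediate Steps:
t(M) = -1597/2 (t(M) = -½*1597 = -1597/2)
U = -27
t(297) + g(U) = -1597/2 - 27 = -1651/2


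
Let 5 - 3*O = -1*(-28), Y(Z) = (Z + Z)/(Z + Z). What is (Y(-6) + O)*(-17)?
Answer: 340/3 ≈ 113.33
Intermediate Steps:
Y(Z) = 1 (Y(Z) = (2*Z)/((2*Z)) = (2*Z)*(1/(2*Z)) = 1)
O = -23/3 (O = 5/3 - (-1)*(-28)/3 = 5/3 - ⅓*28 = 5/3 - 28/3 = -23/3 ≈ -7.6667)
(Y(-6) + O)*(-17) = (1 - 23/3)*(-17) = -20/3*(-17) = 340/3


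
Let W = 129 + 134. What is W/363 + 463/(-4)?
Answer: -167017/1452 ≈ -115.03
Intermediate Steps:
W = 263
W/363 + 463/(-4) = 263/363 + 463/(-4) = 263*(1/363) + 463*(-¼) = 263/363 - 463/4 = -167017/1452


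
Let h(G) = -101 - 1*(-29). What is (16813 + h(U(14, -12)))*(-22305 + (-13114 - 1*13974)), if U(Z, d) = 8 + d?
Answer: -826888213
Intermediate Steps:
h(G) = -72 (h(G) = -101 + 29 = -72)
(16813 + h(U(14, -12)))*(-22305 + (-13114 - 1*13974)) = (16813 - 72)*(-22305 + (-13114 - 1*13974)) = 16741*(-22305 + (-13114 - 13974)) = 16741*(-22305 - 27088) = 16741*(-49393) = -826888213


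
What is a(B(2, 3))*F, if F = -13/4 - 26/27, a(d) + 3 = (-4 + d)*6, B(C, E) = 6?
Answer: -455/12 ≈ -37.917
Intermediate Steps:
a(d) = -27 + 6*d (a(d) = -3 + (-4 + d)*6 = -3 + (-24 + 6*d) = -27 + 6*d)
F = -455/108 (F = -13*¼ - 26*1/27 = -13/4 - 26/27 = -455/108 ≈ -4.2130)
a(B(2, 3))*F = (-27 + 6*6)*(-455/108) = (-27 + 36)*(-455/108) = 9*(-455/108) = -455/12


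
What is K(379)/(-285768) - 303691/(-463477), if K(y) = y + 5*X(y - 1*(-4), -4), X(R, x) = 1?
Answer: 515519015/788374377 ≈ 0.65390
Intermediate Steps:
K(y) = 5 + y (K(y) = y + 5*1 = y + 5 = 5 + y)
K(379)/(-285768) - 303691/(-463477) = (5 + 379)/(-285768) - 303691/(-463477) = 384*(-1/285768) - 303691*(-1/463477) = -16/11907 + 303691/463477 = 515519015/788374377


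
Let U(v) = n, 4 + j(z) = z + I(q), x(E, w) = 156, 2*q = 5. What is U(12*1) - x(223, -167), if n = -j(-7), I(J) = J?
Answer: -295/2 ≈ -147.50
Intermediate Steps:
q = 5/2 (q = (½)*5 = 5/2 ≈ 2.5000)
j(z) = -3/2 + z (j(z) = -4 + (z + 5/2) = -4 + (5/2 + z) = -3/2 + z)
n = 17/2 (n = -(-3/2 - 7) = -1*(-17/2) = 17/2 ≈ 8.5000)
U(v) = 17/2
U(12*1) - x(223, -167) = 17/2 - 1*156 = 17/2 - 156 = -295/2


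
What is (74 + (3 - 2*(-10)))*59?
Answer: 5723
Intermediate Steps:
(74 + (3 - 2*(-10)))*59 = (74 + (3 + 20))*59 = (74 + 23)*59 = 97*59 = 5723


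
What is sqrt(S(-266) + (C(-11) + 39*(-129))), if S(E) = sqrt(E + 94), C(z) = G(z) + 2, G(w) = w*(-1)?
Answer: sqrt(-5018 + 2*I*sqrt(43)) ≈ 0.0926 + 70.838*I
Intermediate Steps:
G(w) = -w
C(z) = 2 - z (C(z) = -z + 2 = 2 - z)
S(E) = sqrt(94 + E)
sqrt(S(-266) + (C(-11) + 39*(-129))) = sqrt(sqrt(94 - 266) + ((2 - 1*(-11)) + 39*(-129))) = sqrt(sqrt(-172) + ((2 + 11) - 5031)) = sqrt(2*I*sqrt(43) + (13 - 5031)) = sqrt(2*I*sqrt(43) - 5018) = sqrt(-5018 + 2*I*sqrt(43))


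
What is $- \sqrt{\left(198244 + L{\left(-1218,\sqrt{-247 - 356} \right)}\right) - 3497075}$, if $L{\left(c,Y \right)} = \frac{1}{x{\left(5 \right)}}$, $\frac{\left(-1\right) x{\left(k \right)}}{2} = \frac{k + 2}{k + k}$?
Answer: $- \frac{39 i \sqrt{106274}}{7} \approx - 1816.3 i$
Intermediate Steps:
$x{\left(k \right)} = - \frac{2 + k}{k}$ ($x{\left(k \right)} = - 2 \frac{k + 2}{k + k} = - 2 \frac{2 + k}{2 k} = - \frac{2 + k}{k}$)
$L{\left(c,Y \right)} = - \frac{5}{7}$ ($L{\left(c,Y \right)} = \frac{1}{\frac{1}{5} \left(-2 - 5\right)} = \frac{1}{\frac{1}{5} \left(-7\right)} = \frac{1}{- \frac{7}{5}} = - \frac{5}{7}$)
$- \sqrt{\left(198244 + L{\left(-1218,\sqrt{-247 - 356} \right)}\right) - 3497075} = - \sqrt{\left(198244 - \frac{5}{7}\right) - 3497075} = - \sqrt{\frac{1387703}{7} - 3497075} = - \sqrt{- \frac{23091822}{7}} = - \frac{39 i \sqrt{106274}}{7}$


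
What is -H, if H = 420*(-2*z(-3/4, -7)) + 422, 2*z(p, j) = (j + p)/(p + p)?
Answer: 1748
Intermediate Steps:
z(p, j) = (j + p)/(4*p) (z(p, j) = ((j + p)/(p + p))/2 = ((j + p)/((2*p)))/2 = ((j + p)*(1/(2*p)))/2 = ((j + p)/(2*p))/2 = (j + p)/(4*p))
H = -1748 (H = 420*(-(-7 - 3/4)/(2*((-3/4)))) + 422 = 420*(-(-7 - 3*¼)/(2*((-3*¼)))) + 422 = 420*(-(-7 - ¾)/(2*(-¾))) + 422 = 420*(-(-4)*(-31)/(2*3*4)) + 422 = 420*(-2*31/12) + 422 = 420*(-31/6) + 422 = -2170 + 422 = -1748)
-H = -1*(-1748) = 1748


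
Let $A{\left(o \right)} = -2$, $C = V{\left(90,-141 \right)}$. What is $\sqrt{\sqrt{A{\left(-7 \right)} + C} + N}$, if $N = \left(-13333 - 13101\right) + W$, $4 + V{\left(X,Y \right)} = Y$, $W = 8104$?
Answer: $\sqrt{-18330 + 7 i \sqrt{3}} \approx 0.0448 + 135.39 i$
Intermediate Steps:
$V{\left(X,Y \right)} = -4 + Y$
$C = -145$ ($C = -4 - 141 = -145$)
$N = -18330$ ($N = \left(-13333 - 13101\right) + 8104 = -26434 + 8104 = -18330$)
$\sqrt{\sqrt{A{\left(-7 \right)} + C} + N} = \sqrt{\sqrt{-2 - 145} - 18330} = \sqrt{\sqrt{-147} - 18330} = \sqrt{7 i \sqrt{3} - 18330} = \sqrt{-18330 + 7 i \sqrt{3}}$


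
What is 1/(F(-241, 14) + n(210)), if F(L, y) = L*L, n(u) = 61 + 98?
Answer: 1/58240 ≈ 1.7170e-5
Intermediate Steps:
n(u) = 159
F(L, y) = L**2
1/(F(-241, 14) + n(210)) = 1/((-241)**2 + 159) = 1/(58081 + 159) = 1/58240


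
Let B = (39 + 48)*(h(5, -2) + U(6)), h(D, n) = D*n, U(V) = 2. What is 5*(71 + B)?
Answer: -3125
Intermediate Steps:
B = -696 (B = (39 + 48)*(5*(-2) + 2) = 87*(-10 + 2) = 87*(-8) = -696)
5*(71 + B) = 5*(71 - 696) = 5*(-625) = -3125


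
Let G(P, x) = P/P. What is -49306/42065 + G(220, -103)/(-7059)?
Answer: -348093119/296936835 ≈ -1.1723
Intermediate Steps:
G(P, x) = 1
-49306/42065 + G(220, -103)/(-7059) = -49306/42065 + 1/(-7059) = -49306*1/42065 + 1*(-1/7059) = -49306/42065 - 1/7059 = -348093119/296936835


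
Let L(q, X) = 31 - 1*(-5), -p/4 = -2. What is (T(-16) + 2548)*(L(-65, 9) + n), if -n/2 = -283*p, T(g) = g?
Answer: 11556048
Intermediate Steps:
p = 8 (p = -4*(-2) = 8)
L(q, X) = 36 (L(q, X) = 31 + 5 = 36)
n = 4528 (n = -(-566)*8 = -2*(-2264) = 4528)
(T(-16) + 2548)*(L(-65, 9) + n) = (-16 + 2548)*(36 + 4528) = 2532*4564 = 11556048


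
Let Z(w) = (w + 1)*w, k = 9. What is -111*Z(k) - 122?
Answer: -10112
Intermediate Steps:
Z(w) = w*(1 + w) (Z(w) = (1 + w)*w = w*(1 + w))
-111*Z(k) - 122 = -999*(1 + 9) - 122 = -999*10 - 122 = -111*90 - 122 = -9990 - 122 = -10112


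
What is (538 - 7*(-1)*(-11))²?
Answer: 212521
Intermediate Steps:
(538 - 7*(-1)*(-11))² = (538 + 7*(-11))² = (538 - 77)² = 461² = 212521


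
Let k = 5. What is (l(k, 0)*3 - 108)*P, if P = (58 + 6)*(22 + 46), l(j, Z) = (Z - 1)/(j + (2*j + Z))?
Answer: -2354432/5 ≈ -4.7089e+5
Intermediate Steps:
l(j, Z) = (-1 + Z)/(Z + 3*j) (l(j, Z) = (-1 + Z)/(j + (Z + 2*j)) = (-1 + Z)/(Z + 3*j))
P = 4352 (P = 64*68 = 4352)
(l(k, 0)*3 - 108)*P = (((-1 + 0)/(0 + 3*5))*3 - 108)*4352 = ((-1/(0 + 15))*3 - 108)*4352 = ((-1/15)*3 - 108)*4352 = (((1/15)*(-1))*3 - 108)*4352 = (-1/15*3 - 108)*4352 = (-⅕ - 108)*4352 = -541/5*4352 = -2354432/5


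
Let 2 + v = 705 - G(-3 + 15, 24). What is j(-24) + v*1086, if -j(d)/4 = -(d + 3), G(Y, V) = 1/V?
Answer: 3053315/4 ≈ 7.6333e+5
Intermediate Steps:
j(d) = 12 + 4*d (j(d) = -(-4)*(d + 3) = -(-4)*(3 + d) = -4*(-3 - d) = 12 + 4*d)
v = 16871/24 (v = -2 + (705 - 1/24) = -2 + 16919/24 = 16871/24 ≈ 702.96)
j(-24) + v*1086 = (12 + 4*(-24)) + (16871/24)*1086 = (12 - 96) + 3053651/4 = -84 + 3053651/4 = 3053315/4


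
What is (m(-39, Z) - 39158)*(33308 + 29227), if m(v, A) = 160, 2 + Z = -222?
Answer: -2438739930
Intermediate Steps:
Z = -224 (Z = -2 - 222 = -224)
(m(-39, Z) - 39158)*(33308 + 29227) = (160 - 39158)*(33308 + 29227) = -38998*62535 = -2438739930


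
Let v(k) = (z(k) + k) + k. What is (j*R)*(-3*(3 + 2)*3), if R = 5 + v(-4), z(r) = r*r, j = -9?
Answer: 5265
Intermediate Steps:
z(r) = r²
v(k) = k² + 2*k (v(k) = (k² + k) + k = (k + k²) + k = k² + 2*k)
R = 13 (R = 5 - 4*(2 - 4) = 5 - 4*(-2) = 5 + 8 = 13)
(j*R)*(-3*(3 + 2)*3) = (-9*13)*(-3*(3 + 2)*3) = -117*(-3*5)*3 = -(-1755)*3 = -117*(-45) = 5265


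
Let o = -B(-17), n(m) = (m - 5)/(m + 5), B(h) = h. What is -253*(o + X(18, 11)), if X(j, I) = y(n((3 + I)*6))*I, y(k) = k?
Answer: -602646/89 ≈ -6771.3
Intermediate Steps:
n(m) = (-5 + m)/(5 + m)
X(j, I) = I*(13 + 6*I)/(23 + 6*I) (X(j, I) = ((-5 + (3 + I)*6)/(5 + (3 + I)*6))*I = ((-5 + (18 + 6*I))/(5 + (18 + 6*I)))*I = ((13 + 6*I)/(23 + 6*I))*I = I*(13 + 6*I)/(23 + 6*I))
o = 17 (o = -1*(-17) = 17)
-253*(o + X(18, 11)) = -253*(17 + 11*(13 + 6*11)/(23 + 6*11)) = -253*(17 + 11*(13 + 66)/(23 + 66)) = -253*(17 + 11*79/89) = -253*(17 + 11*(1/89)*79) = -253*(17 + 869/89) = -253*2382/89 = -602646/89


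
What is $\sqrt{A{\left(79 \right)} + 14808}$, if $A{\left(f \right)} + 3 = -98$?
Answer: $\sqrt{14707} \approx 121.27$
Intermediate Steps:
$A{\left(f \right)} = -101$ ($A{\left(f \right)} = -3 - 98 = -101$)
$\sqrt{A{\left(79 \right)} + 14808} = \sqrt{-101 + 14808} = \sqrt{14707}$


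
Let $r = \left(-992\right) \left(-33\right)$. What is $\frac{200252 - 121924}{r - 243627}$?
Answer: $- \frac{78328}{210891} \approx -0.37141$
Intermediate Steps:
$r = 32736$
$\frac{200252 - 121924}{r - 243627} = \frac{200252 - 121924}{32736 - 243627} = \frac{78328}{-210891} = 78328 \left(- \frac{1}{210891}\right) = - \frac{78328}{210891}$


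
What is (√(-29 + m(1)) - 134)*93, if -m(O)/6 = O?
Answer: -12462 + 93*I*√35 ≈ -12462.0 + 550.2*I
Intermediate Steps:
m(O) = -6*O
(√(-29 + m(1)) - 134)*93 = (√(-29 - 6*1) - 134)*93 = (√(-29 - 6) - 134)*93 = (√(-35) - 134)*93 = (I*√35 - 134)*93 = (-134 + I*√35)*93 = -12462 + 93*I*√35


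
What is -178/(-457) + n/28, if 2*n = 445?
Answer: 213333/25592 ≈ 8.3359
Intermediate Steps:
n = 445/2 (n = (½)*445 = 445/2 ≈ 222.50)
-178/(-457) + n/28 = -178/(-457) + (445/2)/28 = -178*(-1/457) + (445/2)*(1/28) = 178/457 + 445/56 = 213333/25592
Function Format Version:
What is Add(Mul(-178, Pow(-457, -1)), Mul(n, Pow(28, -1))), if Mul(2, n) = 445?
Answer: Rational(213333, 25592) ≈ 8.3359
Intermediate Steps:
n = Rational(445, 2) (n = Mul(Rational(1, 2), 445) = Rational(445, 2) ≈ 222.50)
Add(Mul(-178, Pow(-457, -1)), Mul(n, Pow(28, -1))) = Add(Mul(-178, Pow(-457, -1)), Mul(Rational(445, 2), Pow(28, -1))) = Add(Mul(-178, Rational(-1, 457)), Mul(Rational(445, 2), Rational(1, 28))) = Add(Rational(178, 457), Rational(445, 56)) = Rational(213333, 25592)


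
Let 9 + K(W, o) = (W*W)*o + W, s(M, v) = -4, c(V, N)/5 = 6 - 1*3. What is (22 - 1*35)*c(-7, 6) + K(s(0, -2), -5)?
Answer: -288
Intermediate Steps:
c(V, N) = 15 (c(V, N) = 5*(6 - 1*3) = 5*(6 - 3) = 5*3 = 15)
K(W, o) = -9 + W + o*W² (K(W, o) = -9 + ((W*W)*o + W) = -9 + (W²*o + W) = -9 + (o*W² + W) = -9 + (W + o*W²) = -9 + W + o*W²)
(22 - 1*35)*c(-7, 6) + K(s(0, -2), -5) = (22 - 1*35)*15 + (-9 - 4 - 5*(-4)²) = (22 - 35)*15 + (-9 - 4 - 5*16) = -13*15 + (-9 - 4 - 80) = -195 - 93 = -288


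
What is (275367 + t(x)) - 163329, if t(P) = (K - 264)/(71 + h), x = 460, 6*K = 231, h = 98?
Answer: 37868393/338 ≈ 1.1204e+5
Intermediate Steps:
K = 77/2 (K = (1/6)*231 = 77/2 ≈ 38.500)
t(P) = -451/338 (t(P) = (77/2 - 264)/(71 + 98) = -451/2/169 = -451/2*1/169 = -451/338)
(275367 + t(x)) - 163329 = (275367 - 451/338) - 163329 = 93073595/338 - 163329 = 37868393/338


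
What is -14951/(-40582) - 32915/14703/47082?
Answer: 89210722826/242178908517 ≈ 0.36837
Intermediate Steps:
-14951/(-40582) - 32915/14703/47082 = -14951*(-1/40582) - 32915*1/14703*(1/47082) = 14951/40582 - 1135/507*1/47082 = 14951/40582 - 1135/23870574 = 89210722826/242178908517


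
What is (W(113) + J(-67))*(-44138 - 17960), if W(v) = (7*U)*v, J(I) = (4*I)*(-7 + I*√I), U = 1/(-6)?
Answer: -324927785/3 - 1115031688*I*√67 ≈ -1.0831e+8 - 9.1269e+9*I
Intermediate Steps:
U = -⅙ ≈ -0.16667
J(I) = 4*I*(-7 + I^(3/2)) (J(I) = (4*I)*(-7 + I^(3/2)) = 4*I*(-7 + I^(3/2)))
W(v) = -7*v/6 (W(v) = (7*(-⅙))*v = -7*v/6)
(W(113) + J(-67))*(-44138 - 17960) = (-7/6*113 + (-28*(-67) + 4*(-67)^(5/2)))*(-44138 - 17960) = (-791/6 + (1876 + 4*(4489*I*√67)))*(-62098) = (-791/6 + (1876 + 17956*I*√67))*(-62098) = (10465/6 + 17956*I*√67)*(-62098) = -324927785/3 - 1115031688*I*√67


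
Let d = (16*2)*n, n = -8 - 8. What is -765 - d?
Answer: -253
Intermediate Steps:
n = -16
d = -512 (d = (16*2)*(-16) = 32*(-16) = -512)
-765 - d = -765 - 1*(-512) = -765 + 512 = -253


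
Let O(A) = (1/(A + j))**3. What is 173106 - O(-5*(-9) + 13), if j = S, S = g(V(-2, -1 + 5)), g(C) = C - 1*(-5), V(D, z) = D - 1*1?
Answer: 37390895999/216000 ≈ 1.7311e+5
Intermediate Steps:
V(D, z) = -1 + D (V(D, z) = D - 1 = -1 + D)
g(C) = 5 + C (g(C) = C + 5 = 5 + C)
S = 2 (S = 5 + (-1 - 2) = 5 - 3 = 2)
j = 2
O(A) = (2 + A)**(-3) (O(A) = (1/(A + 2))**3 = (1/(2 + A))**3 = (2 + A)**(-3))
173106 - O(-5*(-9) + 13) = 173106 - 1/(2 + (-5*(-9) + 13))**3 = 173106 - 1/(2 + (45 + 13))**3 = 173106 - 1/(2 + 58)**3 = 173106 - 1/60**3 = 173106 - 1*1/216000 = 173106 - 1/216000 = 37390895999/216000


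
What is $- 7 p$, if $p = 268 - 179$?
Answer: $-623$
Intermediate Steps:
$p = 89$ ($p = 268 - 179 = 89$)
$- 7 p = \left(-7\right) 89 = -623$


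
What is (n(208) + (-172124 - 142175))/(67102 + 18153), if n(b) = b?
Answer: -314091/85255 ≈ -3.6841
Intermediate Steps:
(n(208) + (-172124 - 142175))/(67102 + 18153) = (208 + (-172124 - 142175))/(67102 + 18153) = (208 - 314299)/85255 = -314091*1/85255 = -314091/85255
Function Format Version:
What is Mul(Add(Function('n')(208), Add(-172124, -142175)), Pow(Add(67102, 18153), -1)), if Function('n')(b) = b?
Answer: Rational(-314091, 85255) ≈ -3.6841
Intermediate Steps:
Mul(Add(Function('n')(208), Add(-172124, -142175)), Pow(Add(67102, 18153), -1)) = Mul(Add(208, Add(-172124, -142175)), Pow(Add(67102, 18153), -1)) = Mul(Add(208, -314299), Pow(85255, -1)) = Mul(-314091, Rational(1, 85255)) = Rational(-314091, 85255)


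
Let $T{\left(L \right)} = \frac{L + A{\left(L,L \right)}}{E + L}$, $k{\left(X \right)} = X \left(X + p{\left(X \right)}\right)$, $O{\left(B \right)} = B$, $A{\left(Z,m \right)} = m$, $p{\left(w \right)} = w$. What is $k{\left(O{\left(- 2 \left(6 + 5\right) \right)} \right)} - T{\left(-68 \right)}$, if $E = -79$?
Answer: $\frac{142160}{147} \approx 967.08$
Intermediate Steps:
$k{\left(X \right)} = 2 X^{2}$ ($k{\left(X \right)} = X \left(X + X\right) = X 2 X = 2 X^{2}$)
$T{\left(L \right)} = \frac{2 L}{-79 + L}$ ($T{\left(L \right)} = \frac{L + L}{-79 + L} = \frac{2 L}{-79 + L}$)
$k{\left(O{\left(- 2 \left(6 + 5\right) \right)} \right)} - T{\left(-68 \right)} = 2 \left(- 2 \left(6 + 5\right)\right)^{2} - 2 \left(-68\right) \frac{1}{-79 - 68} = 2 \left(\left(-2\right) 11\right)^{2} - 2 \left(-68\right) \frac{1}{-147} = 2 \left(-22\right)^{2} - 2 \left(-68\right) \left(- \frac{1}{147}\right) = 2 \cdot 484 - \frac{136}{147} = 968 - \frac{136}{147} = \frac{142160}{147}$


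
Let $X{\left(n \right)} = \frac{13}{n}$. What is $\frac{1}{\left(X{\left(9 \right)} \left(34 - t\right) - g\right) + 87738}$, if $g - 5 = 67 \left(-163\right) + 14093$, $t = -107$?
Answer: $\frac{3}{254294} \approx 1.1797 \cdot 10^{-5}$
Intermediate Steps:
$g = 3177$ ($g = 5 + \left(67 \left(-163\right) + 14093\right) = 5 + \left(-10921 + 14093\right) = 5 + 3172 = 3177$)
$\frac{1}{\left(X{\left(9 \right)} \left(34 - t\right) - g\right) + 87738} = \frac{1}{\left(\frac{13}{9} \left(34 - -107\right) - 3177\right) + 87738} = \frac{1}{\left(13 \cdot \frac{1}{9} \left(34 + 107\right) - 3177\right) + 87738} = \frac{1}{\left(\frac{13}{9} \cdot 141 - 3177\right) + 87738} = \frac{1}{\left(\frac{611}{3} - 3177\right) + 87738} = \frac{1}{- \frac{8920}{3} + 87738} = \frac{1}{\frac{254294}{3}} = \frac{3}{254294}$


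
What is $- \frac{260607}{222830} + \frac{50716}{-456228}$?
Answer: $- \frac{32549314169}{25415321310} \approx -1.2807$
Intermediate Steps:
$- \frac{260607}{222830} + \frac{50716}{-456228} = \left(-260607\right) \frac{1}{222830} + 50716 \left(- \frac{1}{456228}\right) = - \frac{260607}{222830} - \frac{12679}{114057} = - \frac{32549314169}{25415321310}$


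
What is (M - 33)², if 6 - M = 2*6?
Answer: 1521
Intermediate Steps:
M = -6 (M = 6 - 2*6 = 6 - 1*12 = 6 - 12 = -6)
(M - 33)² = (-6 - 33)² = (-39)² = 1521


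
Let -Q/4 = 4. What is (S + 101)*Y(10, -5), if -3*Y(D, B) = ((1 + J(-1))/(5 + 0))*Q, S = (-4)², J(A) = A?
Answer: 0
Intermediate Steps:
Q = -16 (Q = -4*4 = -16)
S = 16
Y(D, B) = 0 (Y(D, B) = -(1 - 1)/(5 + 0)*(-16)/3 = -0/5*(-16)/3 = -0*(⅕)*(-16)/3 = -0*(-16) = -⅓*0 = 0)
(S + 101)*Y(10, -5) = (16 + 101)*0 = 117*0 = 0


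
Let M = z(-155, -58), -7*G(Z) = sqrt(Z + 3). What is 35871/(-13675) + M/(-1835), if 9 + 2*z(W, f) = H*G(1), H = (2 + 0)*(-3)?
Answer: -184165713/70262150 ≈ -2.6211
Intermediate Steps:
H = -6 (H = 2*(-3) = -6)
G(Z) = -sqrt(3 + Z)/7 (G(Z) = -sqrt(Z + 3)/7 = -sqrt(3 + Z)/7)
z(W, f) = -51/14 (z(W, f) = -9/2 + (-(-6)*sqrt(3 + 1)/7)/2 = -9/2 + (-(-6)*sqrt(4)/7)/2 = -9/2 + (-(-6)*2/7)/2 = -9/2 + (-6*(-2/7))/2 = -9/2 + (1/2)*(12/7) = -9/2 + 6/7 = -51/14)
M = -51/14 ≈ -3.6429
35871/(-13675) + M/(-1835) = 35871/(-13675) - 51/14/(-1835) = 35871*(-1/13675) - 51/14*(-1/1835) = -35871/13675 + 51/25690 = -184165713/70262150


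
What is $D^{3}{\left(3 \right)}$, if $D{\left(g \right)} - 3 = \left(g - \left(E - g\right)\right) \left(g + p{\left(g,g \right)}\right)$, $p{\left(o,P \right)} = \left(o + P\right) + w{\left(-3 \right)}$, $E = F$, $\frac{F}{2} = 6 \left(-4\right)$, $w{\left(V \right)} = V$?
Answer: $34965783$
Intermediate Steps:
$F = -48$ ($F = 2 \cdot 6 \left(-4\right) = 2 \left(-24\right) = -48$)
$E = -48$
$p{\left(o,P \right)} = -3 + P + o$ ($p{\left(o,P \right)} = \left(o + P\right) - 3 = \left(P + o\right) - 3 = -3 + P + o$)
$D{\left(g \right)} = 3 + \left(-3 + 3 g\right) \left(48 + 2 g\right)$ ($D{\left(g \right)} = 3 + \left(g + \left(g - -48\right)\right) \left(g + \left(-3 + g + g\right)\right) = 3 + \left(g + \left(g + 48\right)\right) \left(g + \left(-3 + 2 g\right)\right) = 3 + \left(g + \left(48 + g\right)\right) \left(-3 + 3 g\right) = 3 + \left(48 + 2 g\right) \left(-3 + 3 g\right) = 3 + \left(-3 + 3 g\right) \left(48 + 2 g\right)$)
$D^{3}{\left(3 \right)} = \left(-141 + 6 \cdot 3^{2} + 138 \cdot 3\right)^{3} = \left(-141 + 6 \cdot 9 + 414\right)^{3} = \left(-141 + 54 + 414\right)^{3} = 327^{3} = 34965783$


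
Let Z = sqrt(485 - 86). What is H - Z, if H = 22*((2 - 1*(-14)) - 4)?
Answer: 264 - sqrt(399) ≈ 244.02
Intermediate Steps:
H = 264 (H = 22*((2 + 14) - 4) = 22*(16 - 4) = 22*12 = 264)
Z = sqrt(399) ≈ 19.975
H - Z = 264 - sqrt(399)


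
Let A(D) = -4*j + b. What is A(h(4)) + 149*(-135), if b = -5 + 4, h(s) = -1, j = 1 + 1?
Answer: -20124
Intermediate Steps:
j = 2
b = -1
A(D) = -9 (A(D) = -4*2 - 1 = -8 - 1 = -9)
A(h(4)) + 149*(-135) = -9 + 149*(-135) = -9 - 20115 = -20124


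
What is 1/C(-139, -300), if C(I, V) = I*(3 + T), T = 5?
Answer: -1/1112 ≈ -0.00089928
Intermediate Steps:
C(I, V) = 8*I (C(I, V) = I*(3 + 5) = I*8 = 8*I)
1/C(-139, -300) = 1/(8*(-139)) = 1/(-1112) = -1/1112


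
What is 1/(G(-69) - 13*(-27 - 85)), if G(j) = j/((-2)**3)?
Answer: 8/11717 ≈ 0.00068277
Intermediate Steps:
G(j) = -j/8 (G(j) = j/(-8) = j*(-1/8) = -j/8)
1/(G(-69) - 13*(-27 - 85)) = 1/(-1/8*(-69) - 13*(-27 - 85)) = 1/(69/8 - 13*(-112)) = 1/(69/8 + 1456) = 1/(11717/8) = 8/11717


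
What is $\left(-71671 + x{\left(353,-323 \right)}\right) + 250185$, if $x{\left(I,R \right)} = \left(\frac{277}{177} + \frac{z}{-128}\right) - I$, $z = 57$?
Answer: $\frac{4036440983}{22656} \approx 1.7816 \cdot 10^{5}$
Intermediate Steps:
$x{\left(I,R \right)} = \frac{25367}{22656} - I$ ($x{\left(I,R \right)} = \left(\frac{277}{177} + \frac{57}{-128}\right) - I = \left(277 \cdot \frac{1}{177} + 57 \left(- \frac{1}{128}\right)\right) - I = \left(\frac{277}{177} - \frac{57}{128}\right) - I = \frac{25367}{22656} - I$)
$\left(-71671 + x{\left(353,-323 \right)}\right) + 250185 = \left(-71671 + \left(\frac{25367}{22656} - 353\right)\right) + 250185 = \left(-71671 - \frac{7972201}{22656}\right) + 250185 = - \frac{1631750377}{22656} + 250185 = \frac{4036440983}{22656}$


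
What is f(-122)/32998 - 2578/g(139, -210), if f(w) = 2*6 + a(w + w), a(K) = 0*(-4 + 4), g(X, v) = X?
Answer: -42533588/2293361 ≈ -18.546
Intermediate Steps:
a(K) = 0 (a(K) = 0*0 = 0)
f(w) = 12 (f(w) = 2*6 + 0 = 12 + 0 = 12)
f(-122)/32998 - 2578/g(139, -210) = 12/32998 - 2578/139 = 12*(1/32998) - 2578*1/139 = 6/16499 - 2578/139 = -42533588/2293361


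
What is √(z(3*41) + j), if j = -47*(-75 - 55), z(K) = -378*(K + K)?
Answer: 11*I*√718 ≈ 294.75*I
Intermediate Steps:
z(K) = -756*K
j = 6110 (j = -47*(-130) = 6110)
√(z(3*41) + j) = √(-2268*41 + 6110) = √(-756*123 + 6110) = √(-92988 + 6110) = √(-86878) = 11*I*√718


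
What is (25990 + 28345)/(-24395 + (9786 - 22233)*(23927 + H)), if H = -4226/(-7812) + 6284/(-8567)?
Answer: -202021768130/1107397435374353 ≈ -0.00018243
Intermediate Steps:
H = -6443233/33462702 (H = -4226*(-1/7812) + 6284*(-1/8567) = 2113/3906 - 6284/8567 = -6443233/33462702 ≈ -0.19255)
(25990 + 28345)/(-24395 + (9786 - 22233)*(23927 + H)) = (25990 + 28345)/(-24395 + (9786 - 22233)*(23927 - 6443233/33462702)) = 54335/(-24395 - 12447*800655627521/33462702) = 54335/(-24395 - 1107306732861543/3718078) = 54335/(-1107397435374353/3718078) = 54335*(-3718078/1107397435374353) = -202021768130/1107397435374353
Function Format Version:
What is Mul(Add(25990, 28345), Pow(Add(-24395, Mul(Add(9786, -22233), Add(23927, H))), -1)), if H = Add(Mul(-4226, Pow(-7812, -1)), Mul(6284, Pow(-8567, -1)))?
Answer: Rational(-202021768130, 1107397435374353) ≈ -0.00018243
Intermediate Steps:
H = Rational(-6443233, 33462702) (H = Add(Mul(-4226, Rational(-1, 7812)), Mul(6284, Rational(-1, 8567))) = Add(Rational(2113, 3906), Rational(-6284, 8567)) = Rational(-6443233, 33462702) ≈ -0.19255)
Mul(Add(25990, 28345), Pow(Add(-24395, Mul(Add(9786, -22233), Add(23927, H))), -1)) = Mul(Add(25990, 28345), Pow(Add(-24395, Mul(Add(9786, -22233), Add(23927, Rational(-6443233, 33462702)))), -1)) = Mul(54335, Pow(Add(-24395, Mul(-12447, Rational(800655627521, 33462702))), -1)) = Mul(54335, Pow(Add(-24395, Rational(-1107306732861543, 3718078)), -1)) = Mul(54335, Pow(Rational(-1107397435374353, 3718078), -1)) = Mul(54335, Rational(-3718078, 1107397435374353)) = Rational(-202021768130, 1107397435374353)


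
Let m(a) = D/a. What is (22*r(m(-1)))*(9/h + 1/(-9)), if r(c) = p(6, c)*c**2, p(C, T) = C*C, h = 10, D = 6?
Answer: 112464/5 ≈ 22493.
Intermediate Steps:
p(C, T) = C**2
m(a) = 6/a
r(c) = 36*c**2 (r(c) = 6**2*c**2 = 36*c**2)
(22*r(m(-1)))*(9/h + 1/(-9)) = (22*(36*(6/(-1))**2))*(9/10 + 1/(-9)) = (22*(36*(6*(-1))**2))*(9*(1/10) + 1*(-1/9)) = (22*(36*(-6)**2))*(9/10 - 1/9) = (22*(36*36))*(71/90) = (22*1296)*(71/90) = 28512*(71/90) = 112464/5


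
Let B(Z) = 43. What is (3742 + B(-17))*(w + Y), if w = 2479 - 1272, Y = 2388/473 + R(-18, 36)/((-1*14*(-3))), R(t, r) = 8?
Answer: 45575832235/9933 ≈ 4.5883e+6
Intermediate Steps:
Y = 52040/9933 (Y = 2388/473 + 8/((-1*14*(-3))) = 2388*(1/473) + 8/((-14*(-3))) = 2388/473 + 8/42 = 2388/473 + 8*(1/42) = 2388/473 + 4/21 = 52040/9933 ≈ 5.2391)
w = 1207
(3742 + B(-17))*(w + Y) = (3742 + 43)*(1207 + 52040/9933) = 3785*(12041171/9933) = 45575832235/9933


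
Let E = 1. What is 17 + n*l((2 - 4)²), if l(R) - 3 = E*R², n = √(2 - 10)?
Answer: 17 + 38*I*√2 ≈ 17.0 + 53.74*I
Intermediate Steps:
n = 2*I*√2 (n = √(-8) = 2*I*√2 ≈ 2.8284*I)
l(R) = 3 + R² (l(R) = 3 + 1*R² = 3 + R²)
17 + n*l((2 - 4)²) = 17 + (2*I*√2)*(3 + ((2 - 4)²)²) = 17 + (2*I*√2)*(3 + ((-2)²)²) = 17 + (2*I*√2)*(3 + 4²) = 17 + (2*I*√2)*(3 + 16) = 17 + (2*I*√2)*19 = 17 + 38*I*√2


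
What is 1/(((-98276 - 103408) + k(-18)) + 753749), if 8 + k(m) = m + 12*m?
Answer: 1/551823 ≈ 1.8122e-6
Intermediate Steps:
k(m) = -8 + 13*m (k(m) = -8 + (m + 12*m) = -8 + 13*m)
1/(((-98276 - 103408) + k(-18)) + 753749) = 1/(((-98276 - 103408) + (-8 + 13*(-18))) + 753749) = 1/((-201684 + (-8 - 234)) + 753749) = 1/((-201684 - 242) + 753749) = 1/(-201926 + 753749) = 1/551823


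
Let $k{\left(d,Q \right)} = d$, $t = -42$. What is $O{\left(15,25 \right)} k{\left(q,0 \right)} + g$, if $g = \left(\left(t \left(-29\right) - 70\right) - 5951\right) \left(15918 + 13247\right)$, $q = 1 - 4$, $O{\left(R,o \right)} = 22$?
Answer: $-140079561$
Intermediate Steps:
$q = -3$ ($q = 1 - 4 = -3$)
$g = -140079495$ ($g = \left(\left(\left(-42\right) \left(-29\right) - 70\right) - 5951\right) \left(15918 + 13247\right) = \left(\left(1218 - 70\right) - 5951\right) 29165 = \left(1148 - 5951\right) 29165 = \left(-4803\right) 29165 = -140079495$)
$O{\left(15,25 \right)} k{\left(q,0 \right)} + g = 22 \left(-3\right) - 140079495 = -66 - 140079495 = -140079561$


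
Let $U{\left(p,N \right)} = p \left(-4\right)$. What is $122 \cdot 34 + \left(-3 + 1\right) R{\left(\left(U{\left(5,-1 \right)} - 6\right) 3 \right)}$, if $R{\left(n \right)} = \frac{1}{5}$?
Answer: $\frac{20738}{5} \approx 4147.6$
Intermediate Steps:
$U{\left(p,N \right)} = - 4 p$
$R{\left(n \right)} = \frac{1}{5}$
$122 \cdot 34 + \left(-3 + 1\right) R{\left(\left(U{\left(5,-1 \right)} - 6\right) 3 \right)} = 122 \cdot 34 + \left(-3 + 1\right) \frac{1}{5} = 4148 - \frac{2}{5} = \frac{20738}{5}$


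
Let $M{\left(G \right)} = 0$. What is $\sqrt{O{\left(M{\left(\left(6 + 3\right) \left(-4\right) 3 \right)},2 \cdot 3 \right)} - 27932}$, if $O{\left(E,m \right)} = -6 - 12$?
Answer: $5 i \sqrt{1118} \approx 167.18 i$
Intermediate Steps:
$O{\left(E,m \right)} = -18$ ($O{\left(E,m \right)} = -6 - 12 = -18$)
$\sqrt{O{\left(M{\left(\left(6 + 3\right) \left(-4\right) 3 \right)},2 \cdot 3 \right)} - 27932} = \sqrt{-18 - 27932} = \sqrt{-27950} = 5 i \sqrt{1118}$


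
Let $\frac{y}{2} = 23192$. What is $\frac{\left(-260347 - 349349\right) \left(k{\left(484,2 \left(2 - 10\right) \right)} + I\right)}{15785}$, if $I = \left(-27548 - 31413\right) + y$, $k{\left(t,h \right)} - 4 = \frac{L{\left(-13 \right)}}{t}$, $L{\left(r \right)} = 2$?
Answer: $\frac{185510067984}{381997} \approx 4.8563 \cdot 10^{5}$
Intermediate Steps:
$y = 46384$ ($y = 2 \cdot 23192 = 46384$)
$k{\left(t,h \right)} = 4 + \frac{2}{t}$
$I = -12577$ ($I = \left(-27548 - 31413\right) + 46384 = -58961 + 46384 = -12577$)
$\frac{\left(-260347 - 349349\right) \left(k{\left(484,2 \left(2 - 10\right) \right)} + I\right)}{15785} = \frac{\left(-260347 - 349349\right) \left(\left(4 + \frac{2}{484}\right) - 12577\right)}{15785} = - 609696 \left(\left(4 + 2 \cdot \frac{1}{484}\right) - 12577\right) \frac{1}{15785} = - 609696 \left(\left(4 + \frac{1}{242}\right) - 12577\right) \frac{1}{15785} = - 609696 \left(\frac{969}{242} - 12577\right) \frac{1}{15785} = \left(-609696\right) \left(- \frac{3042665}{242}\right) \frac{1}{15785} = \frac{927550339920}{121} \cdot \frac{1}{15785} = \frac{185510067984}{381997}$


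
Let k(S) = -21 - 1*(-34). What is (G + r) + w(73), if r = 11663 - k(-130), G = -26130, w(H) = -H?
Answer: -14553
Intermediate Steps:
k(S) = 13 (k(S) = -21 + 34 = 13)
r = 11650 (r = 11663 - 1*13 = 11663 - 13 = 11650)
(G + r) + w(73) = (-26130 + 11650) - 1*73 = -14480 - 73 = -14553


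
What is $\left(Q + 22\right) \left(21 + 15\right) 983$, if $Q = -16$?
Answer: $212328$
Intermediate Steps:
$\left(Q + 22\right) \left(21 + 15\right) 983 = \left(-16 + 22\right) \left(21 + 15\right) 983 = 6 \cdot 36 \cdot 983 = 216 \cdot 983 = 212328$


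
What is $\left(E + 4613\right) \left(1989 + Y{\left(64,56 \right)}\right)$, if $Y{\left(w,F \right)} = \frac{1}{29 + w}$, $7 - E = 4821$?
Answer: $- \frac{12393526}{31} \approx -3.9979 \cdot 10^{5}$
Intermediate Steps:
$E = -4814$ ($E = 7 - 4821 = -4814$)
$\left(E + 4613\right) \left(1989 + Y{\left(64,56 \right)}\right) = \left(-4814 + 4613\right) \left(1989 + \frac{1}{29 + 64}\right) = - 201 \left(1989 + \frac{1}{93}\right) = \left(-201\right) \frac{184978}{93} = - \frac{12393526}{31}$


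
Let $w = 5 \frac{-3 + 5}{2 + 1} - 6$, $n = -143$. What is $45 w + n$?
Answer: $-263$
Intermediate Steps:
$w = - \frac{8}{3}$ ($w = 5 \cdot \frac{2}{3} - 6 = \frac{10}{3} - 6 = - \frac{8}{3} \approx -2.6667$)
$45 w + n = 45 \left(- \frac{8}{3}\right) - 143 = -120 - 143 = -263$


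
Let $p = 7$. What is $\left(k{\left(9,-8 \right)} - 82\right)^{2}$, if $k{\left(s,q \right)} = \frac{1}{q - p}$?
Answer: $\frac{1515361}{225} \approx 6734.9$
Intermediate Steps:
$k{\left(s,q \right)} = \frac{1}{-7 + q}$ ($k{\left(s,q \right)} = \frac{1}{q - 7} = \frac{1}{-7 + q}$)
$\left(k{\left(9,-8 \right)} - 82\right)^{2} = \left(\frac{1}{-7 - 8} - 82\right)^{2} = \left(\frac{1}{-15} - 82\right)^{2} = \left(- \frac{1}{15} - 82\right)^{2} = \left(- \frac{1231}{15}\right)^{2} = \frac{1515361}{225}$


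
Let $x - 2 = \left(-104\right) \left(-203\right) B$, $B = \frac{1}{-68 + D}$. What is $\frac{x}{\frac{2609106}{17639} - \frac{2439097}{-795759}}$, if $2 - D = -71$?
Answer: $\frac{296476692967122}{10596214067185} \approx 27.979$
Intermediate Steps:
$D = 73$ ($D = 2 - -71 = 2 + 71 = 73$)
$B = \frac{1}{5}$ ($B = \frac{1}{-68 + 73} = \frac{1}{5} \approx 0.2$)
$x = \frac{21122}{5}$ ($x = 2 + \left(-104\right) \left(-203\right) \frac{1}{5} = 2 + 21112 \cdot \frac{1}{5} = 2 + \frac{21112}{5} = \frac{21122}{5} \approx 4224.4$)
$\frac{x}{\frac{2609106}{17639} - \frac{2439097}{-795759}} = \frac{21122}{5 \left(\frac{2609106}{17639} - \frac{2439097}{-795759}\right)} = \frac{21122}{5 \left(2609106 \cdot \frac{1}{17639} - - \frac{2439097}{795759}\right)} = \frac{21122}{5 \left(\frac{2609106}{17639} + \frac{2439097}{795759}\right)} = \frac{21122}{5 \cdot \frac{2119242813437}{14036393001}} = \frac{21122}{5} \cdot \frac{14036393001}{2119242813437} = \frac{296476692967122}{10596214067185}$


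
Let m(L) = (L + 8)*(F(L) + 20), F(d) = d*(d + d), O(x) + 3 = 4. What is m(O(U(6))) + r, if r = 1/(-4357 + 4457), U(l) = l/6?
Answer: 19801/100 ≈ 198.01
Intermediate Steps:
U(l) = l/6 (U(l) = l*(⅙) = l/6)
O(x) = 1 (O(x) = -3 + 4 = 1)
F(d) = 2*d² (F(d) = d*(2*d) = 2*d²)
r = 1/100 ≈ 0.010000
m(L) = (8 + L)*(20 + 2*L²) (m(L) = (L + 8)*(2*L² + 20) = (8 + L)*(20 + 2*L²))
m(O(U(6))) + r = (160 + 2*1³ + 16*1² + 20*1) + 1/100 = (160 + 2*1 + 16*1 + 20) + 1/100 = (160 + 2 + 16 + 20) + 1/100 = 198 + 1/100 = 19801/100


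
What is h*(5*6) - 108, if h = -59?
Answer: -1878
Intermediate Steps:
h*(5*6) - 108 = -295*6 - 108 = -59*30 - 108 = -1770 - 108 = -1878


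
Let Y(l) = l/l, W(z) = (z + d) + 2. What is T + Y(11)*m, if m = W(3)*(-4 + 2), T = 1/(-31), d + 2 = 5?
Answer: -497/31 ≈ -16.032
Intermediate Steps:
d = 3 (d = -2 + 5 = 3)
W(z) = 5 + z (W(z) = (z + 3) + 2 = (3 + z) + 2 = 5 + z)
T = -1/31 ≈ -0.032258
m = -16 (m = (5 + 3)*(-4 + 2) = 8*(-2) = -16)
Y(l) = 1
T + Y(11)*m = -1/31 + 1*(-16) = -1/31 - 16 = -497/31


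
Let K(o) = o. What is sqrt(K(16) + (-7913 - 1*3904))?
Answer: I*sqrt(11801) ≈ 108.63*I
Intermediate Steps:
sqrt(K(16) + (-7913 - 1*3904)) = sqrt(16 + (-7913 - 1*3904)) = sqrt(16 + (-7913 - 3904)) = sqrt(16 - 11817) = sqrt(-11801) = I*sqrt(11801)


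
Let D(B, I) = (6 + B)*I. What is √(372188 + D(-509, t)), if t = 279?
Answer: √231851 ≈ 481.51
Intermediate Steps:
D(B, I) = I*(6 + B)
√(372188 + D(-509, t)) = √(372188 + 279*(6 - 509)) = √(372188 + 279*(-503)) = √(372188 - 140337) = √231851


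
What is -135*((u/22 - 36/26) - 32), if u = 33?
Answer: 111915/26 ≈ 4304.4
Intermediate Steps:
-135*((u/22 - 36/26) - 32) = -135*((33/22 - 36/26) - 32) = -135*((33*(1/22) - 36*1/26) - 32) = -135*((3/2 - 18/13) - 32) = -135*(3/26 - 32) = -135*(-829/26) = 111915/26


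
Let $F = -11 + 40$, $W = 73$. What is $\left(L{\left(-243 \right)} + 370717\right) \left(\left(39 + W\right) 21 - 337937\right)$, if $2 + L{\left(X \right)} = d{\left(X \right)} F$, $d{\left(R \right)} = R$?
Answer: $-122041525780$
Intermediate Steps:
$F = 29$
$L{\left(X \right)} = -2 + 29 X$ ($L{\left(X \right)} = -2 + X 29 = -2 + 29 X$)
$\left(L{\left(-243 \right)} + 370717\right) \left(\left(39 + W\right) 21 - 337937\right) = \left(\left(-2 + 29 \left(-243\right)\right) + 370717\right) \left(\left(39 + 73\right) 21 - 337937\right) = \left(\left(-2 - 7047\right) + 370717\right) \left(112 \cdot 21 - 337937\right) = \left(-7049 + 370717\right) \left(2352 - 337937\right) = 363668 \left(-335585\right) = -122041525780$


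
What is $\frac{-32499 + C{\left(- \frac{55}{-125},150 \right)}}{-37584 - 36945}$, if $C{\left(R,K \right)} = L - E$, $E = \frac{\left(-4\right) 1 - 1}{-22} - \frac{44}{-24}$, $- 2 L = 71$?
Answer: $\frac{2147413}{4918914} \approx 0.43656$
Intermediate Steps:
$L = - \frac{71}{2}$ ($L = \left(- \frac{1}{2}\right) 71 = - \frac{71}{2} \approx -35.5$)
$E = \frac{68}{33}$ ($E = \left(-4 - 1\right) \left(- \frac{1}{22}\right) - - \frac{11}{6} = \left(-5\right) \left(- \frac{1}{22}\right) + \frac{11}{6} = \frac{5}{22} + \frac{11}{6} = \frac{68}{33} \approx 2.0606$)
$C{\left(R,K \right)} = - \frac{2479}{66}$ ($C{\left(R,K \right)} = - \frac{71}{2} - \frac{68}{33} = - \frac{2479}{66}$)
$\frac{-32499 + C{\left(- \frac{55}{-125},150 \right)}}{-37584 - 36945} = \frac{-32499 - \frac{2479}{66}}{-37584 - 36945} = - \frac{2147413}{66 \left(-74529\right)} = \left(- \frac{2147413}{66}\right) \left(- \frac{1}{74529}\right) = \frac{2147413}{4918914}$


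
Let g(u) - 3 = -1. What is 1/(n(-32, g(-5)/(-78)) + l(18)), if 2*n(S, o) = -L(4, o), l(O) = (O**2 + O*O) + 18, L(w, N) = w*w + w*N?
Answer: 39/25664 ≈ 0.0015196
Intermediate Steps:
L(w, N) = w**2 + N*w
g(u) = 2 (g(u) = 3 - 1 = 2)
l(O) = 18 + 2*O**2 (l(O) = (O**2 + O**2) + 18 = 2*O**2 + 18 = 18 + 2*O**2)
n(S, o) = -8 - 2*o (n(S, o) = (-4*(o + 4))/2 = (-4*(4 + o))/2 = (-(16 + 4*o))/2 = (-16 - 4*o)/2 = -8 - 2*o)
1/(n(-32, g(-5)/(-78)) + l(18)) = 1/((-8 - 4/(-78)) + (18 + 2*18**2)) = 1/((-8 - 4*(-1)/78) + (18 + 2*324)) = 1/((-8 - 2*(-1/39)) + (18 + 648)) = 1/((-8 + 2/39) + 666) = 1/(-310/39 + 666) = 1/(25664/39) = 39/25664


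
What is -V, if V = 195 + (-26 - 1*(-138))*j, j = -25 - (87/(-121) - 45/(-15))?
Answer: 346117/121 ≈ 2860.5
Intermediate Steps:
j = -3301/121 (j = -25 - (87*(-1/121) - 45*(-1/15)) = -25 - (-87/121 + 3) = -25 - 1*276/121 = -25 - 276/121 = -3301/121 ≈ -27.281)
V = -346117/121 (V = 195 + (-26 - 1*(-138))*(-3301/121) = 195 + (-26 + 138)*(-3301/121) = 195 + 112*(-3301/121) = 195 - 369712/121 = -346117/121 ≈ -2860.5)
-V = -1*(-346117/121) = 346117/121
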